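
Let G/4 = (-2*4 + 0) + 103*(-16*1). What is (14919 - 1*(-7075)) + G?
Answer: 15370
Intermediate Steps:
G = -6624 (G = 4*((-2*4 + 0) + 103*(-16*1)) = 4*((-8 + 0) + 103*(-16)) = 4*(-8 - 1648) = 4*(-1656) = -6624)
(14919 - 1*(-7075)) + G = (14919 - 1*(-7075)) - 6624 = (14919 + 7075) - 6624 = 21994 - 6624 = 15370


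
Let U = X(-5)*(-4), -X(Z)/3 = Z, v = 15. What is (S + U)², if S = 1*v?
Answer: 2025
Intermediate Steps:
X(Z) = -3*Z
U = -60 (U = -3*(-5)*(-4) = 15*(-4) = -60)
S = 15 (S = 1*15 = 15)
(S + U)² = (15 - 60)² = (-45)² = 2025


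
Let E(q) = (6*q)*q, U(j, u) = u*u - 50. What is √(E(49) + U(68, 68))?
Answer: 2*√4745 ≈ 137.77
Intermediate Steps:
U(j, u) = -50 + u² (U(j, u) = u² - 50 = -50 + u²)
E(q) = 6*q²
√(E(49) + U(68, 68)) = √(6*49² + (-50 + 68²)) = √(6*2401 + (-50 + 4624)) = √(14406 + 4574) = √18980 = 2*√4745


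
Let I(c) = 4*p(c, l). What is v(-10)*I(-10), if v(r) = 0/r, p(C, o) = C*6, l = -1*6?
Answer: 0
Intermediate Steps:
l = -6
p(C, o) = 6*C
I(c) = 24*c (I(c) = 4*(6*c) = 24*c)
v(r) = 0
v(-10)*I(-10) = 0*(24*(-10)) = 0*(-240) = 0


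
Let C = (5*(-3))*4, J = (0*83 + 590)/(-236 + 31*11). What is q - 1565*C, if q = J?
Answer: 1972018/21 ≈ 93906.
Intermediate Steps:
J = 118/21 (J = (0 + 590)/(-236 + 341) = 590/105 = 590*(1/105) = 118/21 ≈ 5.6190)
q = 118/21 ≈ 5.6190
C = -60 (C = -15*4 = -60)
q - 1565*C = 118/21 - 1565*(-60) = 118/21 + 93900 = 1972018/21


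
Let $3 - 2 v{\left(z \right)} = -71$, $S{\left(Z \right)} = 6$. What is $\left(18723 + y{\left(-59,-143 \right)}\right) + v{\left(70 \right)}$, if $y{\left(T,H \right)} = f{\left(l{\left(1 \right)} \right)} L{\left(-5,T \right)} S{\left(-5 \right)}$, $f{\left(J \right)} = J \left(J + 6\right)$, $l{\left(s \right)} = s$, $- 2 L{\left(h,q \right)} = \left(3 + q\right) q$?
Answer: $-50624$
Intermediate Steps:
$L{\left(h,q \right)} = - \frac{q \left(3 + q\right)}{2}$ ($L{\left(h,q \right)} = - \frac{\left(3 + q\right) q}{2} = - \frac{q \left(3 + q\right)}{2}$)
$v{\left(z \right)} = 37$ ($v{\left(z \right)} = \frac{3}{2} - - \frac{71}{2} = \frac{3}{2} + \frac{71}{2} = 37$)
$f{\left(J \right)} = J \left(6 + J\right)$
$y{\left(T,H \right)} = - 21 T \left(3 + T\right)$ ($y{\left(T,H \right)} = 1 \left(6 + 1\right) \left(- \frac{T \left(3 + T\right)}{2}\right) 6 = 1 \cdot 7 \left(- \frac{T \left(3 + T\right)}{2}\right) 6 = 7 \left(- \frac{T \left(3 + T\right)}{2}\right) 6 = - \frac{7 T \left(3 + T\right)}{2} \cdot 6 = - 21 T \left(3 + T\right)$)
$\left(18723 + y{\left(-59,-143 \right)}\right) + v{\left(70 \right)} = \left(18723 - - 1239 \left(3 - 59\right)\right) + 37 = \left(18723 - \left(-1239\right) \left(-56\right)\right) + 37 = \left(18723 - 69384\right) + 37 = -50661 + 37 = -50624$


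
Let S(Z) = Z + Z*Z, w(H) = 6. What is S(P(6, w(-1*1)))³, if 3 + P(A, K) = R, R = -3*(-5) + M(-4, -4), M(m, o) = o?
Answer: 373248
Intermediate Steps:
R = 11 (R = -3*(-5) - 4 = 15 - 4 = 11)
P(A, K) = 8 (P(A, K) = -3 + 11 = 8)
S(Z) = Z + Z²
S(P(6, w(-1*1)))³ = (8*(1 + 8))³ = (8*9)³ = 72³ = 373248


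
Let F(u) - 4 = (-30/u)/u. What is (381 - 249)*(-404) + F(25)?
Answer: -6665506/125 ≈ -53324.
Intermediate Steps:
F(u) = 4 - 30/u² (F(u) = 4 + (-30/u)/u = 4 - 30/u²)
(381 - 249)*(-404) + F(25) = (381 - 249)*(-404) + (4 - 30/25²) = 132*(-404) + (4 - 30*1/625) = -53328 + (4 - 6/125) = -53328 + 494/125 = -6665506/125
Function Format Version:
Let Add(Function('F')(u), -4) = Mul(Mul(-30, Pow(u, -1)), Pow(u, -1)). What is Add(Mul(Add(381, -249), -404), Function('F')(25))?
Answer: Rational(-6665506, 125) ≈ -53324.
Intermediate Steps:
Function('F')(u) = Add(4, Mul(-30, Pow(u, -2))) (Function('F')(u) = Add(4, Mul(Mul(-30, Pow(u, -1)), Pow(u, -1))) = Add(4, Mul(-30, Pow(u, -2))))
Add(Mul(Add(381, -249), -404), Function('F')(25)) = Add(Mul(Add(381, -249), -404), Add(4, Mul(-30, Pow(25, -2)))) = Add(Mul(132, -404), Add(4, Mul(-30, Rational(1, 625)))) = Add(-53328, Add(4, Rational(-6, 125))) = Add(-53328, Rational(494, 125)) = Rational(-6665506, 125)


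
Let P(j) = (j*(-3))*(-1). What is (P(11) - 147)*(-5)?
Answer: 570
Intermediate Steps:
P(j) = 3*j (P(j) = -3*j*(-1) = 3*j)
(P(11) - 147)*(-5) = (3*11 - 147)*(-5) = (33 - 147)*(-5) = -114*(-5) = 570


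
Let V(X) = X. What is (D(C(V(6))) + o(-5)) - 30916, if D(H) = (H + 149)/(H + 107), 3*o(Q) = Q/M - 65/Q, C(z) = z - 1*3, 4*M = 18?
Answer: -45902323/1485 ≈ -30911.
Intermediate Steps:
M = 9/2 (M = (1/4)*18 = 9/2 ≈ 4.5000)
C(z) = -3 + z (C(z) = z - 3 = -3 + z)
o(Q) = -65/(3*Q) + 2*Q/27 (o(Q) = (Q/(9/2) - 65/Q)/3 = (Q*(2/9) - 65/Q)/3 = (2*Q/9 - 65/Q)/3 = (-65/Q + 2*Q/9)/3 = -65/(3*Q) + 2*Q/27)
D(H) = (149 + H)/(107 + H)
(D(C(V(6))) + o(-5)) - 30916 = ((149 + (-3 + 6))/(107 + (-3 + 6)) + (1/27)*(-585 + 2*(-5)**2)/(-5)) - 30916 = ((149 + 3)/(107 + 3) + (1/27)*(-1/5)*(-585 + 2*25)) - 30916 = (152/110 + (1/27)*(-1/5)*(-585 + 50)) - 30916 = ((1/110)*152 + (1/27)*(-1/5)*(-535)) - 30916 = (76/55 + 107/27) - 30916 = 7937/1485 - 30916 = -45902323/1485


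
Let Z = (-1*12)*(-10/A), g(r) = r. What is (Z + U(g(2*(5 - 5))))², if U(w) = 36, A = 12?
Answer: 2116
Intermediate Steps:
Z = 10 (Z = (-1*12)*(-10/12) = -(-120)/12 = -12*(-⅚) = 10)
(Z + U(g(2*(5 - 5))))² = (10 + 36)² = 46² = 2116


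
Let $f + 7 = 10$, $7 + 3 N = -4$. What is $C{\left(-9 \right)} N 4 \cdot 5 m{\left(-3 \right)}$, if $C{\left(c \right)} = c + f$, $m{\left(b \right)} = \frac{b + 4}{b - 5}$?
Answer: $-55$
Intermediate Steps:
$N = - \frac{11}{3}$ ($N = - \frac{7}{3} + \frac{1}{3} \left(-4\right) = - \frac{7}{3} - \frac{4}{3} = - \frac{11}{3} \approx -3.6667$)
$m{\left(b \right)} = \frac{4 + b}{-5 + b}$
$f = 3$ ($f = -7 + 10 = 3$)
$C{\left(c \right)} = 3 + c$ ($C{\left(c \right)} = c + 3 = 3 + c$)
$C{\left(-9 \right)} N 4 \cdot 5 m{\left(-3 \right)} = \left(3 - 9\right) \left(- \frac{11}{3}\right) 4 \cdot 5 \frac{4 - 3}{-5 - 3} = - 6 \left(- \frac{44}{3}\right) 5 \frac{1}{-8} \cdot 1 = - 6 \left(- \frac{220 \left(\left(- \frac{1}{8}\right) 1\right)}{3}\right) = - 6 \left(\left(- \frac{220}{3}\right) \left(- \frac{1}{8}\right)\right) = \left(-6\right) \frac{55}{6} = -55$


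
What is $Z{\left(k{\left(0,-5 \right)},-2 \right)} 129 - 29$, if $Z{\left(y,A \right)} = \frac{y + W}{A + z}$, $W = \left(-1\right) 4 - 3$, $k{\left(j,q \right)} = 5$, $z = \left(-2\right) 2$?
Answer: $14$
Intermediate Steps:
$z = -4$
$W = -7$ ($W = -4 - 3 = -7$)
$Z{\left(y,A \right)} = \frac{-7 + y}{-4 + A}$ ($Z{\left(y,A \right)} = \frac{y - 7}{A - 4} = \frac{-7 + y}{-4 + A}$)
$Z{\left(k{\left(0,-5 \right)},-2 \right)} 129 - 29 = \frac{-7 + 5}{-4 - 2} \cdot 129 - 29 = \frac{1}{-6} \left(-2\right) 129 - 29 = \left(- \frac{1}{6}\right) \left(-2\right) 129 - 29 = \frac{1}{3} \cdot 129 - 29 = 43 - 29 = 14$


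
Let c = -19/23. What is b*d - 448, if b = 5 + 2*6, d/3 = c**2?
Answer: -218581/529 ≈ -413.20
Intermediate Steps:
c = -19/23 (c = -19*1/23 = -19/23 ≈ -0.82609)
d = 1083/529 (d = 3*(-19/23)**2 = 3*(361/529) = 1083/529 ≈ 2.0473)
b = 17 (b = 5 + 12 = 17)
b*d - 448 = 17*(1083/529) - 448 = 18411/529 - 448 = -218581/529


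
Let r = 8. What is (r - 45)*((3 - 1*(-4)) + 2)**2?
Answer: -2997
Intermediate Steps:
(r - 45)*((3 - 1*(-4)) + 2)**2 = (8 - 45)*((3 - 1*(-4)) + 2)**2 = -37*((3 + 4) + 2)**2 = -37*(7 + 2)**2 = -37*9**2 = -37*81 = -2997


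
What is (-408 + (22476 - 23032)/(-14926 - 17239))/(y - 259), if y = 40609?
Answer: -6561382/648928875 ≈ -0.010111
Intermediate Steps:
(-408 + (22476 - 23032)/(-14926 - 17239))/(y - 259) = (-408 + (22476 - 23032)/(-14926 - 17239))/(40609 - 259) = (-408 - 556/(-32165))/40350 = (-408 - 556*(-1/32165))*(1/40350) = (-408 + 556/32165)*(1/40350) = -13122764/32165*1/40350 = -6561382/648928875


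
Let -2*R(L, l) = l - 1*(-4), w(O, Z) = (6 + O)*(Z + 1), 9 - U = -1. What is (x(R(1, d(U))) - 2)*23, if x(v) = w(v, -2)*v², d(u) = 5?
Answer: -5957/8 ≈ -744.63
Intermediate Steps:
U = 10 (U = 9 - 1*(-1) = 9 + 1 = 10)
w(O, Z) = (1 + Z)*(6 + O) (w(O, Z) = (6 + O)*(1 + Z) = (1 + Z)*(6 + O))
R(L, l) = -2 - l/2 (R(L, l) = -(l - 1*(-4))/2 = -(l + 4)/2 = -(4 + l)/2 = -2 - l/2)
x(v) = v²*(-6 - v) (x(v) = (6 + v + 6*(-2) + v*(-2))*v² = (6 + v - 12 - 2*v)*v² = (-6 - v)*v² = v²*(-6 - v))
(x(R(1, d(U))) - 2)*23 = ((-2 - ½*5)²*(-6 - (-2 - ½*5)) - 2)*23 = ((-2 - 5/2)²*(-6 - (-2 - 5/2)) - 2)*23 = ((-9/2)²*(-6 - 1*(-9/2)) - 2)*23 = (81*(-6 + 9/2)/4 - 2)*23 = ((81/4)*(-3/2) - 2)*23 = (-243/8 - 2)*23 = -259/8*23 = -5957/8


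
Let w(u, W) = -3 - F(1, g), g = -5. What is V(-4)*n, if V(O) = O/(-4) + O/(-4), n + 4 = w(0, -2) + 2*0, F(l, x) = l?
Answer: -16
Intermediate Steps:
w(u, W) = -4 (w(u, W) = -3 - 1*1 = -3 - 1 = -4)
n = -8 (n = -4 + (-4 + 2*0) = -4 + (-4 + 0) = -4 - 4 = -8)
V(O) = -O/2 (V(O) = O*(-1/4) + O*(-1/4) = -O/4 - O/4 = -O/2)
V(-4)*n = -1/2*(-4)*(-8) = 2*(-8) = -16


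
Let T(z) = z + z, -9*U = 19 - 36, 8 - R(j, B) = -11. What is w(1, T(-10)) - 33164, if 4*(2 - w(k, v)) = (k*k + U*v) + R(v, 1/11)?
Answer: -298418/9 ≈ -33158.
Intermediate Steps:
R(j, B) = 19 (R(j, B) = 8 - 1*(-11) = 8 + 11 = 19)
U = 17/9 (U = -(19 - 36)/9 = -1/9*(-17) = 17/9 ≈ 1.8889)
T(z) = 2*z
w(k, v) = -11/4 - 17*v/36 - k**2/4 (w(k, v) = 2 - ((k*k + 17*v/9) + 19)/4 = 2 - ((k**2 + 17*v/9) + 19)/4 = 2 - (19 + k**2 + 17*v/9)/4 = 2 + (-19/4 - 17*v/36 - k**2/4) = -11/4 - 17*v/36 - k**2/4)
w(1, T(-10)) - 33164 = (-11/4 - 17*(-10)/18 - 1/4*1**2) - 33164 = (-11/4 - 17/36*(-20) - 1/4*1) - 33164 = (-11/4 + 85/9 - 1/4) - 33164 = 58/9 - 33164 = -298418/9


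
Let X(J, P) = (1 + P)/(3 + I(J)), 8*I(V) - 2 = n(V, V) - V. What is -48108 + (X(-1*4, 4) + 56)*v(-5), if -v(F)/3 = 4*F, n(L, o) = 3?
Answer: -491428/11 ≈ -44675.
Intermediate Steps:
I(V) = 5/8 - V/8 (I(V) = 1/4 + (3 - V)/8 = 1/4 + (3/8 - V/8) = 5/8 - V/8)
v(F) = -12*F
X(J, P) = (1 + P)/(29/8 - J/8) (X(J, P) = (1 + P)/(3 + (5/8 - J/8)) = (1 + P)/(29/8 - J/8))
-48108 + (X(-1*4, 4) + 56)*v(-5) = -48108 + (8*(-1 - 1*4)/(-29 - 1*4) + 56)*(-12*(-5)) = -48108 + (8*(-1 - 4)/(-29 - 4) + 56)*60 = -48108 + (8*(-5)/(-33) + 56)*60 = -48108 + (8*(-1/33)*(-5) + 56)*60 = -48108 + (40/33 + 56)*60 = -48108 + (1888/33)*60 = -48108 + 37760/11 = -491428/11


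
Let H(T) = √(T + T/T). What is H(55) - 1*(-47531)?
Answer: 47531 + 2*√14 ≈ 47539.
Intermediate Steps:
H(T) = √(1 + T) (H(T) = √(T + 1) = √(1 + T))
H(55) - 1*(-47531) = √(1 + 55) - 1*(-47531) = √56 + 47531 = 2*√14 + 47531 = 47531 + 2*√14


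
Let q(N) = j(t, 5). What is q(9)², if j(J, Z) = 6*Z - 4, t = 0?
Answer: 676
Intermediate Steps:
j(J, Z) = -4 + 6*Z
q(N) = 26 (q(N) = -4 + 6*5 = -4 + 30 = 26)
q(9)² = 26² = 676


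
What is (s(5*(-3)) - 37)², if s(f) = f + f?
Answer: 4489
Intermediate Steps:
s(f) = 2*f
(s(5*(-3)) - 37)² = (2*(5*(-3)) - 37)² = (2*(-15) - 37)² = (-30 - 37)² = (-67)² = 4489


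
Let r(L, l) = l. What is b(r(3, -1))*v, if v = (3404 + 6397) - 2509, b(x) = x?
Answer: -7292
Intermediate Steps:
v = 7292 (v = 9801 - 2509 = 7292)
b(r(3, -1))*v = -1*7292 = -7292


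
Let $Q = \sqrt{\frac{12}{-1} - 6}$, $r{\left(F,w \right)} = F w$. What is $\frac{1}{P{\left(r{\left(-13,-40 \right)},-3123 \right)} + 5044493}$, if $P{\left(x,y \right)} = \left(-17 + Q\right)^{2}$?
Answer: $\frac{i}{6 \left(17 \sqrt{2} + 840794 i\right)} \approx 1.9823 \cdot 10^{-7} + 5.668 \cdot 10^{-12} i$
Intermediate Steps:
$Q = 3 i \sqrt{2}$ ($Q = \sqrt{12 \left(-1\right) - 6} = \sqrt{-12 - 6} = \sqrt{-18} = 3 i \sqrt{2} \approx 4.2426 i$)
$P{\left(x,y \right)} = \left(-17 + 3 i \sqrt{2}\right)^{2}$
$\frac{1}{P{\left(r{\left(-13,-40 \right)},-3123 \right)} + 5044493} = \frac{1}{\left(271 - 102 i \sqrt{2}\right) + 5044493} = \frac{1}{5044764 - 102 i \sqrt{2}}$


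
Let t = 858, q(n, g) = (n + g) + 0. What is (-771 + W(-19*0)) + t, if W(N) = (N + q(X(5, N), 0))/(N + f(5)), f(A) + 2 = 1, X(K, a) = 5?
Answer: 82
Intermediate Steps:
f(A) = -1 (f(A) = -2 + 1 = -1)
q(n, g) = g + n (q(n, g) = (g + n) + 0 = g + n)
W(N) = (5 + N)/(-1 + N) (W(N) = (N + (0 + 5))/(N - 1) = (N + 5)/(-1 + N) = (5 + N)/(-1 + N))
(-771 + W(-19*0)) + t = (-771 + (5 - 19*0)/(-1 - 19*0)) + 858 = (-771 + (5 + 0)/(-1 + 0)) + 858 = (-771 + 5/(-1)) + 858 = (-771 - 1*5) + 858 = (-771 - 5) + 858 = -776 + 858 = 82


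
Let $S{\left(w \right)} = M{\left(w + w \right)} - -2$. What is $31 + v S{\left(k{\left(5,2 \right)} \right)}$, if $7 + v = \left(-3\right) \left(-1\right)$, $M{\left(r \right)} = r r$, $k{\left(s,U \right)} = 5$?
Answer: $-377$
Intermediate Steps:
$M{\left(r \right)} = r^{2}$
$S{\left(w \right)} = 2 + 4 w^{2}$ ($S{\left(w \right)} = \left(w + w\right)^{2} - -2 = \left(2 w\right)^{2} + 2 = 4 w^{2} + 2 = 2 + 4 w^{2}$)
$v = -4$ ($v = -7 - -3 = -7 + 3 = -4$)
$31 + v S{\left(k{\left(5,2 \right)} \right)} = 31 - 4 \left(2 + 4 \cdot 5^{2}\right) = 31 - 4 \left(2 + 4 \cdot 25\right) = 31 - 4 \left(2 + 100\right) = 31 - 408 = -377$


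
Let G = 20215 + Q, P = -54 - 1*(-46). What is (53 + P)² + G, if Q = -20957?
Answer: 1283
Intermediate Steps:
P = -8 (P = -54 + 46 = -8)
G = -742 (G = 20215 - 20957 = -742)
(53 + P)² + G = (53 - 8)² - 742 = 45² - 742 = 2025 - 742 = 1283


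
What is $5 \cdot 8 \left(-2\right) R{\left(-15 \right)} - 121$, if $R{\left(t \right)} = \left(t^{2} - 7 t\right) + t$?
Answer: $-25321$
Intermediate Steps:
$R{\left(t \right)} = t^{2} - 6 t$
$5 \cdot 8 \left(-2\right) R{\left(-15 \right)} - 121 = 5 \cdot 8 \left(-2\right) \left(- 15 \left(-6 - 15\right)\right) - 121 = 40 \left(-2\right) \left(\left(-15\right) \left(-21\right)\right) - 121 = \left(-80\right) 315 - 121 = -25200 - 121 = -25321$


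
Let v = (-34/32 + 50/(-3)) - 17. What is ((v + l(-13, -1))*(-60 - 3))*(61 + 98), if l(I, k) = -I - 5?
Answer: 4283937/16 ≈ 2.6775e+5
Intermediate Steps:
l(I, k) = -5 - I
v = -1667/48 (v = (-34*1/32 + 50*(-⅓)) - 17 = (-17/16 - 50/3) - 17 = -851/48 - 17 = -1667/48 ≈ -34.729)
((v + l(-13, -1))*(-60 - 3))*(61 + 98) = ((-1667/48 + (-5 - 1*(-13)))*(-60 - 3))*(61 + 98) = ((-1667/48 + (-5 + 13))*(-63))*159 = ((-1667/48 + 8)*(-63))*159 = -1283/48*(-63)*159 = (26943/16)*159 = 4283937/16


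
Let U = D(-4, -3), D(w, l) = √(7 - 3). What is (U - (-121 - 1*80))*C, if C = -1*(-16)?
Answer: 3248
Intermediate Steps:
C = 16
D(w, l) = 2 (D(w, l) = √4 = 2)
U = 2
(U - (-121 - 1*80))*C = (2 - (-121 - 1*80))*16 = (2 - (-121 - 80))*16 = (2 - 1*(-201))*16 = (2 + 201)*16 = 203*16 = 3248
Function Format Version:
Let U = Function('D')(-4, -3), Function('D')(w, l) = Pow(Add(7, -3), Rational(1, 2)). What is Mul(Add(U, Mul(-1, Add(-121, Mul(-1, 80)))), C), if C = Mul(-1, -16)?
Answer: 3248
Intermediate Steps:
C = 16
Function('D')(w, l) = 2 (Function('D')(w, l) = Pow(4, Rational(1, 2)) = 2)
U = 2
Mul(Add(U, Mul(-1, Add(-121, Mul(-1, 80)))), C) = Mul(Add(2, Mul(-1, Add(-121, Mul(-1, 80)))), 16) = Mul(Add(2, Mul(-1, Add(-121, -80))), 16) = Mul(Add(2, Mul(-1, -201)), 16) = Mul(Add(2, 201), 16) = Mul(203, 16) = 3248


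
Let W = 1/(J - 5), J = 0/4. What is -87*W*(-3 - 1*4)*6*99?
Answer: -361746/5 ≈ -72349.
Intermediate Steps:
J = 0 (J = 0*(¼) = 0)
W = -⅕ (W = 1/(0 - 5) = 1/(-5) = -⅕ ≈ -0.20000)
-87*W*(-3 - 1*4)*6*99 = -87*(-(-3 - 1*4)/5)*6*99 = -87*(-(-3 - 4)/5)*6*99 = -87*(-⅕*(-7))*6*99 = -609*6/5*99 = -87*42/5*99 = -3654/5*99 = -361746/5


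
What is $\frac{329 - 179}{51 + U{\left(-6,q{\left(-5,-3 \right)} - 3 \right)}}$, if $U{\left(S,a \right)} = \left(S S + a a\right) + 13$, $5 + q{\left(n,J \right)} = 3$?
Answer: $\frac{6}{5} \approx 1.2$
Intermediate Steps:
$q{\left(n,J \right)} = -2$ ($q{\left(n,J \right)} = -5 + 3 = -2$)
$U{\left(S,a \right)} = 13 + S^{2} + a^{2}$ ($U{\left(S,a \right)} = \left(S^{2} + a^{2}\right) + 13 = 13 + S^{2} + a^{2}$)
$\frac{329 - 179}{51 + U{\left(-6,q{\left(-5,-3 \right)} - 3 \right)}} = \frac{329 - 179}{51 + \left(13 + \left(-6\right)^{2} + \left(-2 - 3\right)^{2}\right)} = \frac{150}{51 + \left(13 + 36 + \left(-2 - 3\right)^{2}\right)} = \frac{150}{51 + \left(13 + 36 + \left(-5\right)^{2}\right)} = \frac{150}{51 + \left(13 + 36 + 25\right)} = \frac{150}{51 + 74} = \frac{150}{125} = 150 \cdot \frac{1}{125} = \frac{6}{5}$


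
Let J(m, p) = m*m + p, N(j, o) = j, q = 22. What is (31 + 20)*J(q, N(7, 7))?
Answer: 25041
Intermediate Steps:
J(m, p) = p + m² (J(m, p) = m² + p = p + m²)
(31 + 20)*J(q, N(7, 7)) = (31 + 20)*(7 + 22²) = 51*(7 + 484) = 51*491 = 25041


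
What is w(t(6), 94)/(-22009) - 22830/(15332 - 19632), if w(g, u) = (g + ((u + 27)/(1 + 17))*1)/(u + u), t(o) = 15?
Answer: 85017073459/16012868040 ≈ 5.3093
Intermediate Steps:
w(g, u) = (3/2 + g + u/18)/(2*u) (w(g, u) = (g + ((27 + u)/18)*1)/((2*u)) = (g + ((27 + u)*(1/18))*1)*(1/(2*u)) = (g + (3/2 + u/18)*1)*(1/(2*u)) = (g + (3/2 + u/18))*(1/(2*u)) = (3/2 + g + u/18)*(1/(2*u)) = (3/2 + g + u/18)/(2*u))
w(t(6), 94)/(-22009) - 22830/(15332 - 19632) = ((1/36)*(27 + 94 + 18*15)/94)/(-22009) - 22830/(15332 - 19632) = ((1/36)*(1/94)*(27 + 94 + 270))*(-1/22009) - 22830/(-4300) = ((1/36)*(1/94)*391)*(-1/22009) - 22830*(-1/4300) = (391/3384)*(-1/22009) + 2283/430 = -391/74478456 + 2283/430 = 85017073459/16012868040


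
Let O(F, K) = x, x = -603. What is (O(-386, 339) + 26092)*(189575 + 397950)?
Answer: 14975424725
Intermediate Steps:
O(F, K) = -603
(O(-386, 339) + 26092)*(189575 + 397950) = (-603 + 26092)*(189575 + 397950) = 25489*587525 = 14975424725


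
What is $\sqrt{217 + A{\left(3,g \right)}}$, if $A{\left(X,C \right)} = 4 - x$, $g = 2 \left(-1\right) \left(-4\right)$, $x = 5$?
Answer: $6 \sqrt{6} \approx 14.697$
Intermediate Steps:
$g = 8$ ($g = \left(-2\right) \left(-4\right) = 8$)
$A{\left(X,C \right)} = -1$ ($A{\left(X,C \right)} = 4 - 5 = -1$)
$\sqrt{217 + A{\left(3,g \right)}} = \sqrt{217 - 1} = \sqrt{216} = 6 \sqrt{6}$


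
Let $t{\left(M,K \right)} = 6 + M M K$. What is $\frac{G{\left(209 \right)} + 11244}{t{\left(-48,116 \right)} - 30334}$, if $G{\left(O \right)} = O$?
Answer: $\frac{11453}{236936} \approx 0.048338$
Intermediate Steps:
$t{\left(M,K \right)} = 6 + K M^{2}$ ($t{\left(M,K \right)} = 6 + M K M = 6 + K M^{2}$)
$\frac{G{\left(209 \right)} + 11244}{t{\left(-48,116 \right)} - 30334} = \frac{209 + 11244}{\left(6 + 116 \left(-48\right)^{2}\right) - 30334} = \frac{11453}{\left(6 + 116 \cdot 2304\right) - 30334} = \frac{11453}{\left(6 + 267264\right) - 30334} = \frac{11453}{267270 - 30334} = \frac{11453}{236936}$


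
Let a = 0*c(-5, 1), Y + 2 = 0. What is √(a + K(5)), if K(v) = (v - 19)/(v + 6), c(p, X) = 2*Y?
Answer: I*√154/11 ≈ 1.1282*I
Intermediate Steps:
Y = -2 (Y = -2 + 0 = -2)
c(p, X) = -4 (c(p, X) = 2*(-2) = -4)
a = 0 (a = 0*(-4) = 0)
K(v) = (-19 + v)/(6 + v)
√(a + K(5)) = √(0 + (-19 + 5)/(6 + 5)) = √(0 - 14/11) = √(-14/11) = I*√154/11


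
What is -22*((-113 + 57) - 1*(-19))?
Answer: 814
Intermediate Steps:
-22*((-113 + 57) - 1*(-19)) = -22*(-56 + 19) = -22*(-37) = 814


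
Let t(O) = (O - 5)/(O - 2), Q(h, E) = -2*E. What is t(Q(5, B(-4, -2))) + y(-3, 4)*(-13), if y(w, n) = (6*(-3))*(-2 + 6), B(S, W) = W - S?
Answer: 1875/2 ≈ 937.50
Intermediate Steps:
y(w, n) = -72 (y(w, n) = -18*4 = -72)
t(O) = (-5 + O)/(-2 + O)
t(Q(5, B(-4, -2))) + y(-3, 4)*(-13) = (-5 - 2*(-2 - 1*(-4)))/(-2 - 2*(-2 - 1*(-4))) - 72*(-13) = (-5 - 2*(-2 + 4))/(-2 - 2*(-2 + 4)) + 936 = (-5 - 2*2)/(-2 - 2*2) + 936 = (-5 - 4)/(-2 - 4) + 936 = -9/(-6) + 936 = -1/6*(-9) + 936 = 3/2 + 936 = 1875/2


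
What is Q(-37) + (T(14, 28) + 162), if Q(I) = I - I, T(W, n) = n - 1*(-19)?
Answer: 209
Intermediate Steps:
T(W, n) = 19 + n (T(W, n) = n + 19 = 19 + n)
Q(I) = 0
Q(-37) + (T(14, 28) + 162) = 0 + ((19 + 28) + 162) = 0 + (47 + 162) = 0 + 209 = 209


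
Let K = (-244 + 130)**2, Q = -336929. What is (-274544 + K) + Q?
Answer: -598477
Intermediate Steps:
K = 12996 (K = (-114)**2 = 12996)
(-274544 + K) + Q = (-274544 + 12996) - 336929 = -261548 - 336929 = -598477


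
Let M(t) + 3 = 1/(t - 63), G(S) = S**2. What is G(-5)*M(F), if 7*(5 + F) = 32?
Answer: -33475/444 ≈ -75.394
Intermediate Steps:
F = -3/7 (F = -5 + (1/7)*32 = -5 + 32/7 = -3/7 ≈ -0.42857)
M(t) = -3 + 1/(-63 + t) (M(t) = -3 + 1/(t - 63) = -3 + 1/(-63 + t))
G(-5)*M(F) = (-5)**2*((190 - 3*(-3/7))/(-63 - 3/7)) = 25*((190 + 9/7)/(-444/7)) = 25*(-7/444*1339/7) = 25*(-1339/444) = -33475/444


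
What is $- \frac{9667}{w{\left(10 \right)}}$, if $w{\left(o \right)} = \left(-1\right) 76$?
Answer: $\frac{9667}{76} \approx 127.2$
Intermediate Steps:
$w{\left(o \right)} = -76$
$- \frac{9667}{w{\left(10 \right)}} = - \frac{9667}{-76} = \left(-9667\right) \left(- \frac{1}{76}\right) = \frac{9667}{76}$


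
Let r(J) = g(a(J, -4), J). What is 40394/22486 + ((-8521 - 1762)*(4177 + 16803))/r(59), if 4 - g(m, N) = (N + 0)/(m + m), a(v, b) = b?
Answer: -213233818363/11243 ≈ -1.8966e+7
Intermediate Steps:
g(m, N) = 4 - N/(2*m) (g(m, N) = 4 - (N + 0)/(m + m) = 4 - N/(2*m))
r(J) = 4 + J/8 (r(J) = 4 - 1/2*J/(-4) = 4 - 1/2*J*(-1/4) = 4 + J/8)
40394/22486 + ((-8521 - 1762)*(4177 + 16803))/r(59) = 40394/22486 + ((-8521 - 1762)*(4177 + 16803))/(4 + (1/8)*59) = 40394*(1/22486) + (-10283*20980)/(4 + 59/8) = 20197/11243 - 215737340/91/8 = 20197/11243 - 215737340*8/91 = 20197/11243 - 18965920 = -213233818363/11243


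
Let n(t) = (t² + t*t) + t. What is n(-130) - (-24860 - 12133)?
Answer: 70663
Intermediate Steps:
n(t) = t + 2*t² (n(t) = (t² + t²) + t = 2*t² + t = t + 2*t²)
n(-130) - (-24860 - 12133) = -130*(1 + 2*(-130)) - (-24860 - 12133) = -130*(1 - 260) - 1*(-36993) = -130*(-259) + 36993 = 33670 + 36993 = 70663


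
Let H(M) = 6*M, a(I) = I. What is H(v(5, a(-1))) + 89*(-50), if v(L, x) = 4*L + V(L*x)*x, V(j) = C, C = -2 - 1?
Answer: -4312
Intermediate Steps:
C = -3
V(j) = -3
v(L, x) = -3*x + 4*L (v(L, x) = 4*L - 3*x = -3*x + 4*L)
H(v(5, a(-1))) + 89*(-50) = 6*(-3*(-1) + 4*5) + 89*(-50) = 6*(3 + 20) - 4450 = 6*23 - 4450 = 138 - 4450 = -4312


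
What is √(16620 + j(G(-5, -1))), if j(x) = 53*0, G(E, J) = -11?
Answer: 2*√4155 ≈ 128.92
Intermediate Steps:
j(x) = 0
√(16620 + j(G(-5, -1))) = √(16620 + 0) = √16620 = 2*√4155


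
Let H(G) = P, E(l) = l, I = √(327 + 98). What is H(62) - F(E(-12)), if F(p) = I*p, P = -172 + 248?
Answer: 76 + 60*√17 ≈ 323.39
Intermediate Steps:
I = 5*√17 (I = √425 = 5*√17 ≈ 20.616)
P = 76
F(p) = 5*p*√17 (F(p) = (5*√17)*p = 5*p*√17)
H(G) = 76
H(62) - F(E(-12)) = 76 - 5*(-12)*√17 = 76 - (-60)*√17 = 76 + 60*√17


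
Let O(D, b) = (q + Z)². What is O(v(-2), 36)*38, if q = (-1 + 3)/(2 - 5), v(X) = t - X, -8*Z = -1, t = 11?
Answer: 3211/288 ≈ 11.149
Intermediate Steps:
Z = ⅛ (Z = -⅛*(-1) = ⅛ ≈ 0.12500)
v(X) = 11 - X
q = -⅔ (q = 2/(-3) = 2*(-⅓) = -⅔ ≈ -0.66667)
O(D, b) = 169/576 (O(D, b) = (-⅔ + ⅛)² = (-13/24)² = 169/576)
O(v(-2), 36)*38 = (169/576)*38 = 3211/288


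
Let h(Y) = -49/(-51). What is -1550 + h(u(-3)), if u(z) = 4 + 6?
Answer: -79001/51 ≈ -1549.0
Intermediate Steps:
u(z) = 10
h(Y) = 49/51 (h(Y) = -49*(-1/51) = 49/51)
-1550 + h(u(-3)) = -1550 + 49/51 = -79001/51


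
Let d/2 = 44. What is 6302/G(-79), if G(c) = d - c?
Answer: 6302/167 ≈ 37.737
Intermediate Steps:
d = 88 (d = 2*44 = 88)
G(c) = 88 - c
6302/G(-79) = 6302/(88 - 1*(-79)) = 6302/(88 + 79) = 6302/167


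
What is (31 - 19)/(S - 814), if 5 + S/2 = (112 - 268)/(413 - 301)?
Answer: -168/11575 ≈ -0.014514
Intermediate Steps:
S = -179/14 (S = -10 + 2*((112 - 268)/(413 - 301)) = -10 + 2*(-156/112) = -10 + 2*(-156*1/112) = -10 + 2*(-39/28) = -10 - 39/14 = -179/14 ≈ -12.786)
(31 - 19)/(S - 814) = (31 - 19)/(-179/14 - 814) = 12/(-11575/14) = 12*(-14/11575) = -168/11575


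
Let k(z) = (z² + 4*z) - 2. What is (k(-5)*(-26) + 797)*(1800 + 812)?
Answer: 1878028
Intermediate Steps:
k(z) = -2 + z² + 4*z
(k(-5)*(-26) + 797)*(1800 + 812) = ((-2 + (-5)² + 4*(-5))*(-26) + 797)*(1800 + 812) = ((-2 + 25 - 20)*(-26) + 797)*2612 = (3*(-26) + 797)*2612 = (-78 + 797)*2612 = 719*2612 = 1878028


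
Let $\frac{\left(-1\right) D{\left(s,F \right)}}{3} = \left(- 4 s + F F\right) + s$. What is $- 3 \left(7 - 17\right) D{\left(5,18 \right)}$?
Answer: $-27810$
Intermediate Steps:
$D{\left(s,F \right)} = - 3 F^{2} + 9 s$ ($D{\left(s,F \right)} = - 3 \left(\left(- 4 s + F F\right) + s\right) = - 3 \left(\left(- 4 s + F^{2}\right) + s\right) = - 3 \left(\left(F^{2} - 4 s\right) + s\right) = - 3 \left(F^{2} - 3 s\right) = - 3 F^{2} + 9 s$)
$- 3 \left(7 - 17\right) D{\left(5,18 \right)} = - 3 \left(7 - 17\right) \left(- 3 \cdot 18^{2} + 9 \cdot 5\right) = \left(-3\right) \left(-10\right) \left(\left(-3\right) 324 + 45\right) = 30 \left(-972 + 45\right) = 30 \left(-927\right) = -27810$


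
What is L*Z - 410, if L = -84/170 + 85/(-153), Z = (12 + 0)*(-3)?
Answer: -31638/85 ≈ -372.21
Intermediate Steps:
Z = -36 (Z = 12*(-3) = -36)
L = -803/765 (L = -84*1/170 + 85*(-1/153) = -42/85 - 5/9 = -803/765 ≈ -1.0497)
L*Z - 410 = -803/765*(-36) - 410 = 3212/85 - 410 = -31638/85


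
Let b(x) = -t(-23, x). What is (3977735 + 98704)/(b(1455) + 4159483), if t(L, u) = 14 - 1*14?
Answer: 4076439/4159483 ≈ 0.98003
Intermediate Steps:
t(L, u) = 0 (t(L, u) = 14 - 14 = 0)
b(x) = 0 (b(x) = -1*0 = 0)
(3977735 + 98704)/(b(1455) + 4159483) = (3977735 + 98704)/(0 + 4159483) = 4076439/4159483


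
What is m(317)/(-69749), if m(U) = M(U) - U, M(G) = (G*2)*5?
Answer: -2853/69749 ≈ -0.040904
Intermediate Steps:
M(G) = 10*G (M(G) = (2*G)*5 = 10*G)
m(U) = 9*U (m(U) = 10*U - U = 9*U)
m(317)/(-69749) = (9*317)/(-69749) = 2853*(-1/69749) = -2853/69749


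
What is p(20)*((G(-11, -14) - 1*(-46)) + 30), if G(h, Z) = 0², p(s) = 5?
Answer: 380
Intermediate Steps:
G(h, Z) = 0
p(20)*((G(-11, -14) - 1*(-46)) + 30) = 5*((0 - 1*(-46)) + 30) = 5*((0 + 46) + 30) = 5*(46 + 30) = 5*76 = 380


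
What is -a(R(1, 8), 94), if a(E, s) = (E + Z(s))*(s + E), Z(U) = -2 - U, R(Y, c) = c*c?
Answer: 5056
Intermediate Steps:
R(Y, c) = c²
a(E, s) = (E + s)*(-2 + E - s) (a(E, s) = (E + (-2 - s))*(s + E) = (-2 + E - s)*(E + s) = (E + s)*(-2 + E - s))
-a(R(1, 8), 94) = -((8²)² - 1*94² - 2*8² - 2*94) = -(64² - 1*8836 - 2*64 - 188) = -(4096 - 8836 - 128 - 188) = -1*(-5056) = 5056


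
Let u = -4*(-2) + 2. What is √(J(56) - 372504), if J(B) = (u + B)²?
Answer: 2*I*√92037 ≈ 606.75*I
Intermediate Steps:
u = 10 (u = 8 + 2 = 10)
J(B) = (10 + B)²
√(J(56) - 372504) = √((10 + 56)² - 372504) = √(66² - 372504) = √(4356 - 372504) = √(-368148) = 2*I*√92037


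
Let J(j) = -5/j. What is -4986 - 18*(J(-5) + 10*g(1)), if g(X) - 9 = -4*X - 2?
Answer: -5544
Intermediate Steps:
g(X) = 7 - 4*X (g(X) = 9 + (-4*X - 2) = 9 + (-2 - 4*X) = 7 - 4*X)
-4986 - 18*(J(-5) + 10*g(1)) = -4986 - 18*(-5/(-5) + 10*(7 - 4*1)) = -4986 - 18*(-5*(-⅕) + 10*(7 - 4)) = -4986 - 18*(1 + 10*3) = -4986 - 18*(1 + 30) = -4986 - 18*31 = -4986 - 558 = -5544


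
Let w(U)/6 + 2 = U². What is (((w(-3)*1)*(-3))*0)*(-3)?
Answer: 0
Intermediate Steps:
w(U) = -12 + 6*U²
(((w(-3)*1)*(-3))*0)*(-3) = ((((-12 + 6*(-3)²)*1)*(-3))*0)*(-3) = ((((-12 + 6*9)*1)*(-3))*0)*(-3) = ((((-12 + 54)*1)*(-3))*0)*(-3) = (((42*1)*(-3))*0)*(-3) = ((42*(-3))*0)*(-3) = -126*0*(-3) = 0*(-3) = 0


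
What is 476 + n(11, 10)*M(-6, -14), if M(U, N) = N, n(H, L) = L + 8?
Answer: 224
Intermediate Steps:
n(H, L) = 8 + L
476 + n(11, 10)*M(-6, -14) = 476 + (8 + 10)*(-14) = 476 + 18*(-14) = 476 - 252 = 224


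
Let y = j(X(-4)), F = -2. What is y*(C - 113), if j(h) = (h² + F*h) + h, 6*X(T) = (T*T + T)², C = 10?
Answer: -56856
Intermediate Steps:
X(T) = (T + T²)²/6 (X(T) = (T*T + T)²/6 = (T² + T)²/6 = (T + T²)²/6)
j(h) = h² - h (j(h) = (h² - 2*h) + h = h² - h)
y = 552 (y = ((⅙)*(-4)²*(1 - 4)²)*(-1 + (⅙)*(-4)²*(1 - 4)²) = ((⅙)*16*(-3)²)*(-1 + (⅙)*16*(-3)²) = ((⅙)*16*9)*(-1 + (⅙)*16*9) = 24*(-1 + 24) = 24*23 = 552)
y*(C - 113) = 552*(10 - 113) = 552*(-103) = -56856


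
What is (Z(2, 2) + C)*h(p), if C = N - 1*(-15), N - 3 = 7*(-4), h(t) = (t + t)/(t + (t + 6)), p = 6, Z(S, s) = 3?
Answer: -14/3 ≈ -4.6667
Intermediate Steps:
h(t) = 2*t/(6 + 2*t) (h(t) = (2*t)/(t + (6 + t)) = (2*t)/(6 + 2*t) = 2*t/(6 + 2*t))
N = -25 (N = 3 + 7*(-4) = 3 - 28 = -25)
C = -10 (C = -25 - 1*(-15) = -25 + 15 = -10)
(Z(2, 2) + C)*h(p) = (3 - 10)*(6/(3 + 6)) = -42/9 = -7*⅔ = -14/3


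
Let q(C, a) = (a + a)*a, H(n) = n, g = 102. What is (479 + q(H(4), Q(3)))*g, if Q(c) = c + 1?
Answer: 52122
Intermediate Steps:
Q(c) = 1 + c
q(C, a) = 2*a² (q(C, a) = (2*a)*a = 2*a²)
(479 + q(H(4), Q(3)))*g = (479 + 2*(1 + 3)²)*102 = (479 + 2*4²)*102 = (479 + 2*16)*102 = (479 + 32)*102 = 511*102 = 52122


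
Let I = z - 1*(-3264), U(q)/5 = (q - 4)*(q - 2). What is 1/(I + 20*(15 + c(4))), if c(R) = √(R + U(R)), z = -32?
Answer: 1/3572 ≈ 0.00027996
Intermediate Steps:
U(q) = 5*(-4 + q)*(-2 + q) (U(q) = 5*((q - 4)*(q - 2)) = 5*((-4 + q)*(-2 + q)) = 5*(-4 + q)*(-2 + q))
c(R) = √(40 - 29*R + 5*R²) (c(R) = √(R + (40 - 30*R + 5*R²)) = √(40 - 29*R + 5*R²))
I = 3232 (I = -32 - 1*(-3264) = -32 + 3264 = 3232)
1/(I + 20*(15 + c(4))) = 1/(3232 + 20*(15 + √(40 - 29*4 + 5*4²))) = 1/(3232 + 20*(15 + √(40 - 116 + 5*16))) = 1/(3232 + 20*(15 + √(40 - 116 + 80))) = 1/(3232 + 20*(15 + √4)) = 1/(3232 + 20*(15 + 2)) = 1/(3232 + 20*17) = 1/(3232 + 340) = 1/3572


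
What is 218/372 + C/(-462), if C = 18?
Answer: 7835/14322 ≈ 0.54706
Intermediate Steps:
218/372 + C/(-462) = 218/372 + 18/(-462) = 218*(1/372) + 18*(-1/462) = 109/186 - 3/77 = 7835/14322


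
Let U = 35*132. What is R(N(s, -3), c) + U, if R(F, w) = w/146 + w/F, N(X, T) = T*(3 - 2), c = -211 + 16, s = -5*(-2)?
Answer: 683815/146 ≈ 4683.7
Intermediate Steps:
s = 10
U = 4620
c = -195
N(X, T) = T (N(X, T) = T*1 = T)
R(F, w) = w/146 + w/F (R(F, w) = w*(1/146) + w/F = w/146 + w/F)
R(N(s, -3), c) + U = ((1/146)*(-195) - 195/(-3)) + 4620 = (-195/146 - 195*(-1/3)) + 4620 = (-195/146 + 65) + 4620 = 9295/146 + 4620 = 683815/146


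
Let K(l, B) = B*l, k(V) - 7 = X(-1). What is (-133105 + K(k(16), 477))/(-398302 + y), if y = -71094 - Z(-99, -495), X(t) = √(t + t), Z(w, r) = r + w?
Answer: 64883/234401 - 477*I*√2/468802 ≈ 0.2768 - 0.0014389*I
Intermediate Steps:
X(t) = √2*√t (X(t) = √(2*t) = √2*√t)
k(V) = 7 + I*√2 (k(V) = 7 + √2*√(-1) = 7 + √2*I = 7 + I*√2)
y = -70500 (y = -71094 - (-495 - 99) = -71094 - 1*(-594) = -71094 + 594 = -70500)
(-133105 + K(k(16), 477))/(-398302 + y) = (-133105 + 477*(7 + I*√2))/(-398302 - 70500) = (-133105 + (3339 + 477*I*√2))/(-468802) = (-129766 + 477*I*√2)*(-1/468802) = 64883/234401 - 477*I*√2/468802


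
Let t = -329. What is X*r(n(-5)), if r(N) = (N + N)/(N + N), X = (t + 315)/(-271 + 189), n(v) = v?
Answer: 7/41 ≈ 0.17073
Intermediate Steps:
X = 7/41 (X = (-329 + 315)/(-271 + 189) = -14/(-82) = -14*(-1/82) = 7/41 ≈ 0.17073)
r(N) = 1 (r(N) = (2*N)/((2*N)) = (2*N)*(1/(2*N)) = 1)
X*r(n(-5)) = (7/41)*1 = 7/41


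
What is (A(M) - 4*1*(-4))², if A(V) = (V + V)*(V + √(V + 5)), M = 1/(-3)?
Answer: 21484/81 - 584*√42/81 ≈ 218.51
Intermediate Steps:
M = -⅓ ≈ -0.33333
A(V) = 2*V*(V + √(5 + V)) (A(V) = (2*V)*(V + √(5 + V)) = 2*V*(V + √(5 + V)))
(A(M) - 4*1*(-4))² = (2*(-⅓)*(-⅓ + √(5 - ⅓)) - 4*1*(-4))² = (2*(-⅓)*(-⅓ + √(14/3)) - 4*(-4))² = (2*(-⅓)*(-⅓ + √42/3) + 16)² = ((2/9 - 2*√42/9) + 16)² = (146/9 - 2*√42/9)²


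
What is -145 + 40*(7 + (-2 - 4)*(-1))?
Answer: 375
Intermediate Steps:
-145 + 40*(7 + (-2 - 4)*(-1)) = -145 + 40*(7 - 6*(-1)) = -145 + 40*(7 + 6) = -145 + 40*13 = -145 + 520 = 375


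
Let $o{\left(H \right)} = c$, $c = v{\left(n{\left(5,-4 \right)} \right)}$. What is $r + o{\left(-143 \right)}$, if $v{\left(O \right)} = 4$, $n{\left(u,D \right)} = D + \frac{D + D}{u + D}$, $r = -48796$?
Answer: $-48792$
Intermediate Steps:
$n{\left(u,D \right)} = D + \frac{2 D}{D + u}$
$c = 4$
$o{\left(H \right)} = 4$
$r + o{\left(-143 \right)} = -48796 + 4 = -48792$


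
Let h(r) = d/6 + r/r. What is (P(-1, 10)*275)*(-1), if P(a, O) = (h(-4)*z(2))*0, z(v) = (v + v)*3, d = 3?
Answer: 0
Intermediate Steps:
h(r) = 3/2 (h(r) = 3/6 + r/r = 3*(⅙) + 1 = ½ + 1 = 3/2)
z(v) = 6*v (z(v) = (2*v)*3 = 6*v)
P(a, O) = 0 (P(a, O) = (3*(6*2)/2)*0 = ((3/2)*12)*0 = 18*0 = 0)
(P(-1, 10)*275)*(-1) = (0*275)*(-1) = 0*(-1) = 0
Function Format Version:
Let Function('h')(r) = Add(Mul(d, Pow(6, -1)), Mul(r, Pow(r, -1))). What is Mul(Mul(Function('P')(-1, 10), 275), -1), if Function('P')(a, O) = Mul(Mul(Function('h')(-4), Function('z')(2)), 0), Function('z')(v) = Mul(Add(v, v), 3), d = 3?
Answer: 0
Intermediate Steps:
Function('h')(r) = Rational(3, 2) (Function('h')(r) = Add(Mul(3, Pow(6, -1)), Mul(r, Pow(r, -1))) = Add(Mul(3, Rational(1, 6)), 1) = Add(Rational(1, 2), 1) = Rational(3, 2))
Function('z')(v) = Mul(6, v) (Function('z')(v) = Mul(Mul(2, v), 3) = Mul(6, v))
Function('P')(a, O) = 0 (Function('P')(a, O) = Mul(Mul(Rational(3, 2), Mul(6, 2)), 0) = Mul(Mul(Rational(3, 2), 12), 0) = Mul(18, 0) = 0)
Mul(Mul(Function('P')(-1, 10), 275), -1) = Mul(Mul(0, 275), -1) = Mul(0, -1) = 0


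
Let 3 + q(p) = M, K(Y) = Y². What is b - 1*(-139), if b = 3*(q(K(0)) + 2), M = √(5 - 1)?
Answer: 142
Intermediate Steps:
M = 2 (M = √4 = 2)
q(p) = -1 (q(p) = -3 + 2 = -1)
b = 3 (b = 3*(-1 + 2) = 3*1 = 3)
b - 1*(-139) = 3 - 1*(-139) = 3 + 139 = 142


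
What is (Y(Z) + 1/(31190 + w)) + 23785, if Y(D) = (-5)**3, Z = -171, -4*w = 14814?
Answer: 1300661182/54973 ≈ 23660.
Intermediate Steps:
w = -7407/2 (w = -1/4*14814 = -7407/2 ≈ -3703.5)
Y(D) = -125
(Y(Z) + 1/(31190 + w)) + 23785 = (-125 + 1/(31190 - 7407/2)) + 23785 = (-125 + 1/(54973/2)) + 23785 = (-125 + 2/54973) + 23785 = -6871623/54973 + 23785 = 1300661182/54973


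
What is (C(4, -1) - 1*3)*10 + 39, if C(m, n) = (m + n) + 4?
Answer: 79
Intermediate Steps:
C(m, n) = 4 + m + n
(C(4, -1) - 1*3)*10 + 39 = ((4 + 4 - 1) - 1*3)*10 + 39 = (7 - 3)*10 + 39 = 4*10 + 39 = 40 + 39 = 79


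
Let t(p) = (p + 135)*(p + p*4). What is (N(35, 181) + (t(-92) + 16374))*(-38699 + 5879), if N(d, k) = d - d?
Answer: 111784920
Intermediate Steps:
N(d, k) = 0
t(p) = 5*p*(135 + p) (t(p) = (135 + p)*(p + 4*p) = (135 + p)*(5*p) = 5*p*(135 + p))
(N(35, 181) + (t(-92) + 16374))*(-38699 + 5879) = (0 + (5*(-92)*(135 - 92) + 16374))*(-38699 + 5879) = (0 + (5*(-92)*43 + 16374))*(-32820) = (0 + (-19780 + 16374))*(-32820) = (0 - 3406)*(-32820) = -3406*(-32820) = 111784920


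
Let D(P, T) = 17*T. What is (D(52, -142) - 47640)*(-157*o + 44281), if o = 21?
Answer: -2051413136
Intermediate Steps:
(D(52, -142) - 47640)*(-157*o + 44281) = (17*(-142) - 47640)*(-157*21 + 44281) = (-2414 - 47640)*(-3297 + 44281) = -50054*40984 = -2051413136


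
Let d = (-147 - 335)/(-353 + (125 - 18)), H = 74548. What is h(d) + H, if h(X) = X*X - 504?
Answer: 1120269757/15129 ≈ 74048.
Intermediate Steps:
d = 241/123 (d = -482/(-353 + 107) = -482/(-246) = -482*(-1/246) = 241/123 ≈ 1.9593)
h(X) = -504 + X² (h(X) = X² - 504 = -504 + X²)
h(d) + H = (-504 + (241/123)²) + 74548 = (-504 + 58081/15129) + 74548 = -7566935/15129 + 74548 = 1120269757/15129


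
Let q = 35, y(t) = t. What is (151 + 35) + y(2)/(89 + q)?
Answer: 11533/62 ≈ 186.02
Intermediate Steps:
(151 + 35) + y(2)/(89 + q) = (151 + 35) + 2/(89 + 35) = 186 + 2/124 = 186 + (1/124)*2 = 186 + 1/62 = 11533/62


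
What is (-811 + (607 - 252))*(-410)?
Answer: 186960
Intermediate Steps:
(-811 + (607 - 252))*(-410) = (-811 + 355)*(-410) = -456*(-410) = 186960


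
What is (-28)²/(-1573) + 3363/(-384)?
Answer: -1863685/201344 ≈ -9.2562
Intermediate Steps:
(-28)²/(-1573) + 3363/(-384) = 784*(-1/1573) + 3363*(-1/384) = -784/1573 - 1121/128 = -1863685/201344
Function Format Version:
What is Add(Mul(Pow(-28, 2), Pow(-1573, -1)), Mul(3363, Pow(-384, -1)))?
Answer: Rational(-1863685, 201344) ≈ -9.2562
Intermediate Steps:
Add(Mul(Pow(-28, 2), Pow(-1573, -1)), Mul(3363, Pow(-384, -1))) = Add(Mul(784, Rational(-1, 1573)), Mul(3363, Rational(-1, 384))) = Add(Rational(-784, 1573), Rational(-1121, 128)) = Rational(-1863685, 201344)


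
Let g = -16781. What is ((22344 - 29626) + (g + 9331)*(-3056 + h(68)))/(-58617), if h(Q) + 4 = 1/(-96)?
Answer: -1093910189/2813616 ≈ -388.79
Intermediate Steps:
h(Q) = -385/96 (h(Q) = -4 + 1/(-96) = -4 - 1/96 = -385/96)
((22344 - 29626) + (g + 9331)*(-3056 + h(68)))/(-58617) = ((22344 - 29626) + (-16781 + 9331)*(-3056 - 385/96))/(-58617) = (-7282 - 7450*(-293761/96))*(-1/58617) = (-7282 + 1094259725/48)*(-1/58617) = (1093910189/48)*(-1/58617) = -1093910189/2813616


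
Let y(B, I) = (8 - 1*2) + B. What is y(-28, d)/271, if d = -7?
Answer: -22/271 ≈ -0.081181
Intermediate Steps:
y(B, I) = 6 + B (y(B, I) = (8 - 2) + B = 6 + B)
y(-28, d)/271 = (6 - 28)/271 = -22*1/271 = -22/271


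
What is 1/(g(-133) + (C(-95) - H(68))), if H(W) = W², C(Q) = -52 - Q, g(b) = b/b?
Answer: -1/4580 ≈ -0.00021834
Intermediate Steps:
g(b) = 1
1/(g(-133) + (C(-95) - H(68))) = 1/(1 + ((-52 - 1*(-95)) - 1*68²)) = 1/(1 + ((-52 + 95) - 1*4624)) = 1/(1 + (43 - 4624)) = 1/(1 - 4581) = 1/(-4580) = -1/4580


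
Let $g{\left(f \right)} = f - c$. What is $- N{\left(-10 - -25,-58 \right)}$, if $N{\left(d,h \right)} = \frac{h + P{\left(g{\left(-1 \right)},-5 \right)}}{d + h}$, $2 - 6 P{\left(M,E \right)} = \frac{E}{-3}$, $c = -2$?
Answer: $- \frac{1043}{774} \approx -1.3475$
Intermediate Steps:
$g{\left(f \right)} = 2 + f$ ($g{\left(f \right)} = f - -2 = f + 2 = 2 + f$)
$P{\left(M,E \right)} = \frac{1}{3} + \frac{E}{18}$ ($P{\left(M,E \right)} = \frac{1}{3} - \frac{E \frac{1}{-3}}{6} = \frac{1}{3} - \frac{E \left(- \frac{1}{3}\right)}{6} = \frac{1}{3} - \frac{\left(- \frac{1}{3}\right) E}{6} = \frac{1}{3} + \frac{E}{18}$)
$N{\left(d,h \right)} = \frac{\frac{1}{18} + h}{d + h}$ ($N{\left(d,h \right)} = \frac{h + \left(\frac{1}{3} + \frac{1}{18} \left(-5\right)\right)}{d + h} = \frac{h + \left(\frac{1}{3} - \frac{5}{18}\right)}{d + h} = \frac{h + \frac{1}{18}}{d + h} = \frac{\frac{1}{18} + h}{d + h}$)
$- N{\left(-10 - -25,-58 \right)} = - \frac{\frac{1}{18} - 58}{\left(-10 - -25\right) - 58} = - \frac{-1043}{\left(\left(-10 + 25\right) - 58\right) 18} = - \frac{-1043}{\left(15 - 58\right) 18} = - \frac{-1043}{\left(-43\right) 18} = - \frac{\left(-1\right) \left(-1043\right)}{43 \cdot 18} = \left(-1\right) \frac{1043}{774} = - \frac{1043}{774}$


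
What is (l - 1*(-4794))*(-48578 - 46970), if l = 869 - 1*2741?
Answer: -279191256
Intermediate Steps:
l = -1872 (l = 869 - 2741 = -1872)
(l - 1*(-4794))*(-48578 - 46970) = (-1872 - 1*(-4794))*(-48578 - 46970) = (-1872 + 4794)*(-95548) = 2922*(-95548) = -279191256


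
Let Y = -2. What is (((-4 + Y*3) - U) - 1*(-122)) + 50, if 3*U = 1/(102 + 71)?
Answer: 84077/519 ≈ 162.00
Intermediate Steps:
U = 1/519 (U = 1/(3*(102 + 71)) = (⅓)/173 = (⅓)*(1/173) = 1/519 ≈ 0.0019268)
(((-4 + Y*3) - U) - 1*(-122)) + 50 = (((-4 - 2*3) - 1*1/519) - 1*(-122)) + 50 = (((-4 - 6) - 1/519) + 122) + 50 = ((-10 - 1/519) + 122) + 50 = (-5191/519 + 122) + 50 = 58127/519 + 50 = 84077/519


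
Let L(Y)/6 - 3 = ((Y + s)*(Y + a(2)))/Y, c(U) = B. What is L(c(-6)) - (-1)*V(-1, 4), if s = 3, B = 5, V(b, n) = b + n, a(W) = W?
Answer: 441/5 ≈ 88.200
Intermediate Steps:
c(U) = 5
L(Y) = 18 + 6*(2 + Y)*(3 + Y)/Y (L(Y) = 18 + 6*(((Y + 3)*(Y + 2))/Y) = 18 + 6*(((3 + Y)*(2 + Y))/Y) = 18 + 6*(((2 + Y)*(3 + Y))/Y) = 18 + 6*((2 + Y)*(3 + Y)/Y) = 18 + 6*(2 + Y)*(3 + Y)/Y)
L(c(-6)) - (-1)*V(-1, 4) = (48 + 6*5 + 36/5) - (-1)*(-1 + 4) = (48 + 30 + 36*(1/5)) - (-1)*3 = (48 + 30 + 36/5) - 1*(-3) = 426/5 + 3 = 441/5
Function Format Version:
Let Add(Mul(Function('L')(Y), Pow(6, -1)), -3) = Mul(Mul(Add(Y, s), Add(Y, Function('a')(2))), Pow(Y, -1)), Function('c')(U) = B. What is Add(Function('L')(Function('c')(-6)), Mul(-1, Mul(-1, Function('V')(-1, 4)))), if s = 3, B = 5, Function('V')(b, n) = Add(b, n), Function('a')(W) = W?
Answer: Rational(441, 5) ≈ 88.200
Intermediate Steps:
Function('c')(U) = 5
Function('L')(Y) = Add(18, Mul(6, Pow(Y, -1), Add(2, Y), Add(3, Y))) (Function('L')(Y) = Add(18, Mul(6, Mul(Mul(Add(Y, 3), Add(Y, 2)), Pow(Y, -1)))) = Add(18, Mul(6, Mul(Mul(Add(3, Y), Add(2, Y)), Pow(Y, -1)))) = Add(18, Mul(6, Mul(Mul(Add(2, Y), Add(3, Y)), Pow(Y, -1)))) = Add(18, Mul(6, Mul(Pow(Y, -1), Add(2, Y), Add(3, Y)))) = Add(18, Mul(6, Pow(Y, -1), Add(2, Y), Add(3, Y))))
Add(Function('L')(Function('c')(-6)), Mul(-1, Mul(-1, Function('V')(-1, 4)))) = Add(Add(48, Mul(6, 5), Mul(36, Pow(5, -1))), Mul(-1, Mul(-1, Add(-1, 4)))) = Add(Add(48, 30, Mul(36, Rational(1, 5))), Mul(-1, Mul(-1, 3))) = Add(Add(48, 30, Rational(36, 5)), Mul(-1, -3)) = Add(Rational(426, 5), 3) = Rational(441, 5)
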